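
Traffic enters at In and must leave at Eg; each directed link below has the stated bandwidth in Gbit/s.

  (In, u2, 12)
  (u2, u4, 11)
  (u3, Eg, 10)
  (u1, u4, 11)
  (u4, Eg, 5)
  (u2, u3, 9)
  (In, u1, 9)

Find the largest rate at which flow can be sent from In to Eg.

Augment In→u1→u4→Eg: bottleneck 5, flow now 5.
Augment In→u2→u3→Eg: bottleneck 9, flow now 14.
No augmenting path remains; maximum flow = 14.
In the residual graph, reachable from In: {In, u1, u2, u4}.
Min-cut edges: u2→u3 (9), u4→Eg (5); capacity 9 + 5 = 14.
This cut is saturated, so no flow can exceed 14.

14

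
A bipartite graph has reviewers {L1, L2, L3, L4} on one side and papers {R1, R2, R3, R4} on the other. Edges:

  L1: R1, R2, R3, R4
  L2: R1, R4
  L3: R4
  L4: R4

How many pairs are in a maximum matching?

Unit-capacity flow: source→left, listed edges, right→sink; max matching = max flow.
Augmenting path L1→R1 (+1); matched 1.
Augmenting path L2→R4 (+1); matched 2.
Augmenting path L3→R4→L2→R1→L1→R2 (+1); matched 3.
No augmenting path remains; maximum matching = 3.
König certificate: {L1, L2, R4} is a vertex cover of size 3 (every listed pair touches it), so no matching can be larger.

3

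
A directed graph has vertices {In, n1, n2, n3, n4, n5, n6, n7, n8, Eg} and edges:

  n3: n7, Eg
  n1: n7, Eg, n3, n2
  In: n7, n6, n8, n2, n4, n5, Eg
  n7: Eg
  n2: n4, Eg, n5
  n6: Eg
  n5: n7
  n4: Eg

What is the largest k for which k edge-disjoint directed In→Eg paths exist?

5

Assign every edge capacity 1; by Menger, the answer equals the max flow.
Path In→Eg (+1); total 1.
Path In→n2→Eg (+1); total 2.
Path In→n4→Eg (+1); total 3.
Path In→n6→Eg (+1); total 4.
Path In→n7→Eg (+1); total 5.
No residual In→Eg path; max flow = 5.
Certifying cut of size 5: {In→Eg, In→n2, In→n4, In→n6, n7→Eg}.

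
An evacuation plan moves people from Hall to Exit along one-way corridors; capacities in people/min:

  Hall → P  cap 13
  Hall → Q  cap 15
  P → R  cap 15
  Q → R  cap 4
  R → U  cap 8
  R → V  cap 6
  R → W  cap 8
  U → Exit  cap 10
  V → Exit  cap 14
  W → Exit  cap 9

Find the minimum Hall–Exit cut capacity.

17

Augment Hall→P→R→U→Exit: bottleneck 8, flow now 8.
Augment Hall→P→R→V→Exit: bottleneck 5, flow now 13.
Augment Hall→Q→R→V→Exit: bottleneck 1, flow now 14.
Augment Hall→Q→R→W→Exit: bottleneck 3, flow now 17.
No augmenting path remains; maximum flow = 17.
By max-flow min-cut, the minimum cut capacity equals the max flow.
In the residual graph, reachable from Hall: {Hall, Q}.
Min-cut edges: Hall→P (13), Q→R (4); capacity 13 + 4 = 17.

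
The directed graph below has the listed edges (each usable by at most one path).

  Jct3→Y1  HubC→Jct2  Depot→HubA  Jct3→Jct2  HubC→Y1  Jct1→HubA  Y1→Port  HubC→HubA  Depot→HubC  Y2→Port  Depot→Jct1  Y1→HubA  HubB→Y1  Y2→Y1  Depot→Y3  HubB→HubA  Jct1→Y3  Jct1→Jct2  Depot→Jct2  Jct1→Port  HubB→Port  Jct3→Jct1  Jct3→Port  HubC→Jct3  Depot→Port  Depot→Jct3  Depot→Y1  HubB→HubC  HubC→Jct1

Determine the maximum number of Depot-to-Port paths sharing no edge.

Assign every edge capacity 1; by Menger, the answer equals the max flow.
Path Depot→Port (+1); total 1.
Path Depot→Jct3→Port (+1); total 2.
Path Depot→Jct1→Port (+1); total 3.
Path Depot→Y1→Port (+1); total 4.
No residual Depot→Port path; max flow = 4.
Certifying cut of size 4: {Depot→Port, Jct1→Port, Jct3→Port, Y1→Port}.

4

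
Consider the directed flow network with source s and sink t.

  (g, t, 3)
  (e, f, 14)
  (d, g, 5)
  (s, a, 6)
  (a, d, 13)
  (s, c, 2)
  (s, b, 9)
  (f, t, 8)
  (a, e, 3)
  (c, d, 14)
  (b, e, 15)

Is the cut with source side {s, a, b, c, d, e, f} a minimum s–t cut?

Given cut capacity: 5 + 8 = 13.
Augment s→a→d→g→t: bottleneck 3, flow now 3.
Augment s→a→e→f→t: bottleneck 3, flow now 6.
Augment s→b→e→f→t: bottleneck 5, flow now 11.
No augmenting path remains; maximum flow = 11.
In the residual graph, reachable from s: {s, a, b, c, d, e, f, g}.
Min-cut edges: f→t (8), g→t (3); capacity 8 + 3 = 11.
Cut capacity 13 exceeds the max flow 11, so it is not minimum.

No — its capacity is 13, but the minimum cut has capacity 11.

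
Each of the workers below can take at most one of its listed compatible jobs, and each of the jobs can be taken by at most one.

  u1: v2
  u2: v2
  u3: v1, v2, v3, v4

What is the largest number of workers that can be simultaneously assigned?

Unit-capacity flow: source→left, listed edges, right→sink; max matching = max flow.
Augmenting path u1→v2 (+1); matched 1.
Augmenting path u3→v1 (+1); matched 2.
No augmenting path remains; maximum matching = 2.
König certificate: {u3, v2} is a vertex cover of size 2 (every listed pair touches it), so no matching can be larger.

2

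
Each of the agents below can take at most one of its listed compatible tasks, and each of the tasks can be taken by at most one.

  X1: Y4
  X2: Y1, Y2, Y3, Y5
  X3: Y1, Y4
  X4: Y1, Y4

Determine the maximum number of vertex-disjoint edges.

Unit-capacity flow: source→left, listed edges, right→sink; max matching = max flow.
Augmenting path X1→Y4 (+1); matched 1.
Augmenting path X2→Y1 (+1); matched 2.
Augmenting path X3→Y1→X2→Y2 (+1); matched 3.
No augmenting path remains; maximum matching = 3.
König certificate: {X2, Y1, Y4} is a vertex cover of size 3 (every listed pair touches it), so no matching can be larger.

3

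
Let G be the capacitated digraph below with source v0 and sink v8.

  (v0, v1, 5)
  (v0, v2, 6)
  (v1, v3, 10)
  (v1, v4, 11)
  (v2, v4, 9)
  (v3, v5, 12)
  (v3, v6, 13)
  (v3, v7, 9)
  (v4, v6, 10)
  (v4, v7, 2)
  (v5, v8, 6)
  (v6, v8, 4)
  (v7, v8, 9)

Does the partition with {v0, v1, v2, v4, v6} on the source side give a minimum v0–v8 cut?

No — its capacity is 16, but the minimum cut has capacity 11.

Given cut capacity: 10 + 2 + 4 = 16.
Augment v0→v1→v3→v5→v8: bottleneck 5, flow now 5.
Augment v0→v2→v4→v6→v8: bottleneck 4, flow now 9.
Augment v0→v2→v4→v7→v8: bottleneck 2, flow now 11.
No augmenting path remains; maximum flow = 11.
In the residual graph, reachable from v0: {v0}.
Min-cut edges: v0→v1 (5), v0→v2 (6); capacity 5 + 6 = 11.
Cut capacity 16 exceeds the max flow 11, so it is not minimum.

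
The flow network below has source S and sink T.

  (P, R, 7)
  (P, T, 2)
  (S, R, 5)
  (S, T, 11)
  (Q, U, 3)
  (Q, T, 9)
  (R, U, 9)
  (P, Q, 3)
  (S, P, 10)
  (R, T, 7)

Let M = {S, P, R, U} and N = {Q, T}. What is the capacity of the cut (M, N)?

23

Edges leaving {S, P, R, U}: S→T (11), P→Q (3), P→T (2), R→T (7).
Cut capacity = 11 + 3 + 2 + 7 = 23.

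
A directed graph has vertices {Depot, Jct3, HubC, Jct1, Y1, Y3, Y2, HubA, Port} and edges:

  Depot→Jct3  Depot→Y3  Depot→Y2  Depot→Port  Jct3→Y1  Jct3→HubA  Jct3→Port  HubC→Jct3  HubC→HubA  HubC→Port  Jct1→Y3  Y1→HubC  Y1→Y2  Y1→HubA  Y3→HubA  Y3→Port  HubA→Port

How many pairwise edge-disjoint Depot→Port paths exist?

Assign every edge capacity 1; by Menger, the answer equals the max flow.
Path Depot→Port (+1); total 1.
Path Depot→Jct3→Port (+1); total 2.
Path Depot→Y3→Port (+1); total 3.
No residual Depot→Port path; max flow = 3.
Certifying cut of size 3: {Depot→Jct3, Depot→Port, Depot→Y3}.

3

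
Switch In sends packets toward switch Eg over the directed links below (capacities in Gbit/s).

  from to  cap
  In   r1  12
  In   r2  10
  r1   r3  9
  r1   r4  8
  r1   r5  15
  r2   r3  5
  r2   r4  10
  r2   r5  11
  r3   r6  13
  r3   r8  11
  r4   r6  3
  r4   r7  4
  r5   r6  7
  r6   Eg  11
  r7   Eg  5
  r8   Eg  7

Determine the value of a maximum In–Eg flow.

Augment In→r1→r3→r6→Eg: bottleneck 9, flow now 9.
Augment In→r1→r4→r6→Eg: bottleneck 2, flow now 11.
Augment In→r1→r4→r7→Eg: bottleneck 1, flow now 12.
Augment In→r2→r3→r8→Eg: bottleneck 5, flow now 17.
Augment In→r2→r4→r7→Eg: bottleneck 3, flow now 20.
Augment In→r2→r4→r6→r3→r8→Eg: bottleneck 1, flow now 21. (uses reverse residual edge)
Augment In→r2→r5→r6→r3→r8→Eg: bottleneck 1, flow now 22. (uses reverse residual edge)
No augmenting path remains; maximum flow = 22.
In the residual graph, reachable from In: {In}.
Min-cut edges: In→r1 (12), In→r2 (10); capacity 12 + 10 = 22.
This cut is saturated, so no flow can exceed 22.

22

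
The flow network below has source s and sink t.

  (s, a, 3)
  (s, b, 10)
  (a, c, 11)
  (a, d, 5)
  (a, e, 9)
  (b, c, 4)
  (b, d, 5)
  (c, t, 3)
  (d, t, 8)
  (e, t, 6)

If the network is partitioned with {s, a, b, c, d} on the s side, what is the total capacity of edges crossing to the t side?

20

Edges leaving {s, a, b, c, d}: a→e (9), c→t (3), d→t (8).
Cut capacity = 9 + 3 + 8 = 20.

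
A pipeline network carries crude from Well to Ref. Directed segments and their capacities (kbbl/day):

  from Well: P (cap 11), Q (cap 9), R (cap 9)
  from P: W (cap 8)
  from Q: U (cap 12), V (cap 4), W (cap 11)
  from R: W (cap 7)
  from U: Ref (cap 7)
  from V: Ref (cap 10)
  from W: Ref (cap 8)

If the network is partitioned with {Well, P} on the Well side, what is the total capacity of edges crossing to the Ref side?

26

Edges leaving {Well, P}: Well→Q (9), Well→R (9), P→W (8).
Cut capacity = 9 + 9 + 8 = 26.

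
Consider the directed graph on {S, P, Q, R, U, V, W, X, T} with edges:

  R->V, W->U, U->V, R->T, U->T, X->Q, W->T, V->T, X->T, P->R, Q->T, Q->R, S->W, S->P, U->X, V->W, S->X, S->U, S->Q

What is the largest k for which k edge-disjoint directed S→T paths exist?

Assign every edge capacity 1; by Menger, the answer equals the max flow.
Path S→Q→T (+1); total 1.
Path S→U→T (+1); total 2.
Path S→W→T (+1); total 3.
Path S→X→T (+1); total 4.
Path S→P→R→T (+1); total 5.
No residual S→T path; max flow = 5.
Certifying cut of size 5: {S→P, S→Q, S→U, S→W, S→X}.

5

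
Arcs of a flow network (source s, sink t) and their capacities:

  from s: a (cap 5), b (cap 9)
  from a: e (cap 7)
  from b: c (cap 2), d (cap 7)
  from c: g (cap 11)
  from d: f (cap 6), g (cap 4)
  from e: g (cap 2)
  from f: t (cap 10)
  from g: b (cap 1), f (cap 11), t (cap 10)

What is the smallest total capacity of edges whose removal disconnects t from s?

Augment s→a→e→g→t: bottleneck 2, flow now 2.
Augment s→b→c→g→t: bottleneck 2, flow now 4.
Augment s→b→d→f→t: bottleneck 6, flow now 10.
Augment s→b→d→g→t: bottleneck 1, flow now 11.
No augmenting path remains; maximum flow = 11.
By max-flow min-cut, the minimum cut capacity equals the max flow.
In the residual graph, reachable from s: {s, a, e}.
Min-cut edges: s→b (9), e→g (2); capacity 9 + 2 = 11.

11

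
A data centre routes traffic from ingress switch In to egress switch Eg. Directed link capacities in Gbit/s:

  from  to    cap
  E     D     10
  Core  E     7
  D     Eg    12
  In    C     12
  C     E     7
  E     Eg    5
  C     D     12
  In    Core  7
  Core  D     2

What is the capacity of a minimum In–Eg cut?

Augment In→Core→D→Eg: bottleneck 2, flow now 2.
Augment In→Core→E→Eg: bottleneck 5, flow now 7.
Augment In→C→D→Eg: bottleneck 10, flow now 17.
No augmenting path remains; maximum flow = 17.
By max-flow min-cut, the minimum cut capacity equals the max flow.
In the residual graph, reachable from In: {In, Core, C, D, E}.
Min-cut edges: D→Eg (12), E→Eg (5); capacity 12 + 5 = 17.

17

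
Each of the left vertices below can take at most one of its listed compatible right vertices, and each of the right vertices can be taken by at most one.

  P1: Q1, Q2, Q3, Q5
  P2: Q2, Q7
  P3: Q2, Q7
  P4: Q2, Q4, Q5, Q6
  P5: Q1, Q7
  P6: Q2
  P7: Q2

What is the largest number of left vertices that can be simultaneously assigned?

5

Unit-capacity flow: source→left, listed edges, right→sink; max matching = max flow.
Augmenting path P1→Q1 (+1); matched 1.
Augmenting path P2→Q2 (+1); matched 2.
Augmenting path P3→Q7 (+1); matched 3.
Augmenting path P4→Q4 (+1); matched 4.
Augmenting path P5→Q1→P1→Q3 (+1); matched 5.
No augmenting path remains; maximum matching = 5.
König certificate: {P1, P4, P5, Q2, Q7} is a vertex cover of size 5 (every listed pair touches it), so no matching can be larger.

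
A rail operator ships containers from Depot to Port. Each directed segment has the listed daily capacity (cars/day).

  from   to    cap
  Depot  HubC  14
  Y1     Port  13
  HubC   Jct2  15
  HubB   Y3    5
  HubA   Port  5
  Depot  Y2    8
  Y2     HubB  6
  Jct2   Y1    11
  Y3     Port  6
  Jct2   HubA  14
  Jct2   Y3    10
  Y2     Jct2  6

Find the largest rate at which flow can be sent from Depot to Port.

Augment Depot→Y2→Jct2→Y1→Port: bottleneck 6, flow now 6.
Augment Depot→Y2→HubB→Y3→Port: bottleneck 2, flow now 8.
Augment Depot→HubC→Jct2→Y1→Port: bottleneck 5, flow now 13.
Augment Depot→HubC→Jct2→HubA→Port: bottleneck 5, flow now 18.
Augment Depot→HubC→Jct2→Y3→Port: bottleneck 4, flow now 22.
No augmenting path remains; maximum flow = 22.
In the residual graph, reachable from Depot: {Depot}.
Min-cut edges: Depot→Y2 (8), Depot→HubC (14); capacity 8 + 14 = 22.
This cut is saturated, so no flow can exceed 22.

22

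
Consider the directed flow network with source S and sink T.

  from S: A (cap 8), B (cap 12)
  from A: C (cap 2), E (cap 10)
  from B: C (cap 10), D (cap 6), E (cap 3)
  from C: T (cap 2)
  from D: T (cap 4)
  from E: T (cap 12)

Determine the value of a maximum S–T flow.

17

Augment S→A→C→T: bottleneck 2, flow now 2.
Augment S→A→E→T: bottleneck 6, flow now 8.
Augment S→B→D→T: bottleneck 4, flow now 12.
Augment S→B→E→T: bottleneck 3, flow now 15.
Augment S→B→C→A→E→T: bottleneck 2, flow now 17. (uses reverse residual edge)
No augmenting path remains; maximum flow = 17.
In the residual graph, reachable from S: {S, B, C, D}.
Min-cut edges: S→A (8), B→E (3), C→T (2), D→T (4); capacity 8 + 3 + 2 + 4 = 17.
This cut is saturated, so no flow can exceed 17.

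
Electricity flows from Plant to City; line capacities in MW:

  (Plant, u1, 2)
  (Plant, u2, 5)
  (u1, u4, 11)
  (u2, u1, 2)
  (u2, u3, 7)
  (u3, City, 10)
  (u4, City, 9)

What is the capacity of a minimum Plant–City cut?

Augment Plant→u1→u4→City: bottleneck 2, flow now 2.
Augment Plant→u2→u3→City: bottleneck 5, flow now 7.
No augmenting path remains; maximum flow = 7.
By max-flow min-cut, the minimum cut capacity equals the max flow.
In the residual graph, reachable from Plant: {Plant}.
Min-cut edges: Plant→u1 (2), Plant→u2 (5); capacity 2 + 5 = 7.

7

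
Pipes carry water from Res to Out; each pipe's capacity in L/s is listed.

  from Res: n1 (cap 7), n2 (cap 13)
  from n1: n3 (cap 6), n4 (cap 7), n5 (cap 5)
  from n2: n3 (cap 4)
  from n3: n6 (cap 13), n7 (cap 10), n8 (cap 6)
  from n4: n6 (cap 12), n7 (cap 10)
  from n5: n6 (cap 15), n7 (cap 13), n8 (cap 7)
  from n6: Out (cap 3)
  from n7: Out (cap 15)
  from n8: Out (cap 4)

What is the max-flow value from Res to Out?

Augment Res→n1→n3→n6→Out: bottleneck 3, flow now 3.
Augment Res→n1→n3→n7→Out: bottleneck 3, flow now 6.
Augment Res→n1→n4→n7→Out: bottleneck 1, flow now 7.
Augment Res→n2→n3→n7→Out: bottleneck 4, flow now 11.
No augmenting path remains; maximum flow = 11.
In the residual graph, reachable from Res: {Res, n2}.
Min-cut edges: Res→n1 (7), n2→n3 (4); capacity 7 + 4 = 11.
This cut is saturated, so no flow can exceed 11.

11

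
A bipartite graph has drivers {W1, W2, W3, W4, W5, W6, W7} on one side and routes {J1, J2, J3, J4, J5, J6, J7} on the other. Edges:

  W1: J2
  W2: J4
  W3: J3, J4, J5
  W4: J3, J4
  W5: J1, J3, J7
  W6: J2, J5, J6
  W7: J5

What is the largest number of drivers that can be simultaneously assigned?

Unit-capacity flow: source→left, listed edges, right→sink; max matching = max flow.
Augmenting path W1→J2 (+1); matched 1.
Augmenting path W2→J4 (+1); matched 2.
Augmenting path W3→J3 (+1); matched 3.
Augmenting path W5→J1 (+1); matched 4.
Augmenting path W6→J5 (+1); matched 5.
Augmenting path W7→J5→W6→J6 (+1); matched 6.
No augmenting path remains; maximum matching = 6.
König certificate: {W1, W5, W6, J3, J4, J5} is a vertex cover of size 6 (every listed pair touches it), so no matching can be larger.

6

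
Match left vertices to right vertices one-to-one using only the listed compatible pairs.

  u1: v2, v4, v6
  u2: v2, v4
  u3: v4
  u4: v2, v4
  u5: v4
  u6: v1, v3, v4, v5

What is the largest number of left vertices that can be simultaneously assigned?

4

Unit-capacity flow: source→left, listed edges, right→sink; max matching = max flow.
Augmenting path u1→v2 (+1); matched 1.
Augmenting path u2→v4 (+1); matched 2.
Augmenting path u6→v1 (+1); matched 3.
Augmenting path u4→v2→u1→v6 (+1); matched 4.
No augmenting path remains; maximum matching = 4.
König certificate: {u1, u6, v2, v4} is a vertex cover of size 4 (every listed pair touches it), so no matching can be larger.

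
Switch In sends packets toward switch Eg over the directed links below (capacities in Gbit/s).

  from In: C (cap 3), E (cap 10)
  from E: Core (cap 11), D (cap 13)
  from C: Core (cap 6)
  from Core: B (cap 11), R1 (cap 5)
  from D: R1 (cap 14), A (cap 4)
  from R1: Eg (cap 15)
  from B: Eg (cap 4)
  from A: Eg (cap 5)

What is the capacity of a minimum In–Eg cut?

13

Augment In→E→Core→R1→Eg: bottleneck 5, flow now 5.
Augment In→E→Core→B→Eg: bottleneck 4, flow now 9.
Augment In→E→D→R1→Eg: bottleneck 1, flow now 10.
Augment In→C→Core→E→D→R1→Eg: bottleneck 3, flow now 13. (uses reverse residual edge)
No augmenting path remains; maximum flow = 13.
By max-flow min-cut, the minimum cut capacity equals the max flow.
In the residual graph, reachable from In: {In}.
Min-cut edges: In→E (10), In→C (3); capacity 10 + 3 = 13.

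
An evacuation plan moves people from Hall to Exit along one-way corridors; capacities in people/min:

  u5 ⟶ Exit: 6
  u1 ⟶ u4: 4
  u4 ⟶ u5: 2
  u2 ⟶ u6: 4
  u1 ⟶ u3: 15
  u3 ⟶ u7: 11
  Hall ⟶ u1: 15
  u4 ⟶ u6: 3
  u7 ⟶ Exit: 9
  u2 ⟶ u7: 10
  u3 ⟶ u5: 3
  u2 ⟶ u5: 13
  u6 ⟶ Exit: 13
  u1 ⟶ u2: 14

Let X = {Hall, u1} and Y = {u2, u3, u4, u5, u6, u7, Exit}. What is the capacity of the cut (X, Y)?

33

Edges leaving {Hall, u1}: u1→u2 (14), u1→u3 (15), u1→u4 (4).
Cut capacity = 14 + 15 + 4 = 33.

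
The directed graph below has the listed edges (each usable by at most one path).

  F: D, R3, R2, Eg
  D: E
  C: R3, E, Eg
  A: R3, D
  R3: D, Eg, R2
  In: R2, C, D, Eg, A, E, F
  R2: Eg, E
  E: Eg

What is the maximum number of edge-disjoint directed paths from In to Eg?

Assign every edge capacity 1; by Menger, the answer equals the max flow.
Path In→Eg (+1); total 1.
Path In→C→Eg (+1); total 2.
Path In→F→Eg (+1); total 3.
Path In→R2→Eg (+1); total 4.
Path In→E→Eg (+1); total 5.
Path In→A→R3→Eg (+1); total 6.
No residual In→Eg path; max flow = 6.
Certifying cut of size 6: {E→Eg, In→A, In→C, In→Eg, In→F, In→R2}.

6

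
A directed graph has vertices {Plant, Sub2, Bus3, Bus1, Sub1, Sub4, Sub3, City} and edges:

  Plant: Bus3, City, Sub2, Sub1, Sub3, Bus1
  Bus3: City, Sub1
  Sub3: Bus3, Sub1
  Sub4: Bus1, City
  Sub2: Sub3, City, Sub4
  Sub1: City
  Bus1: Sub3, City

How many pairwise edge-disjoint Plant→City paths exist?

Assign every edge capacity 1; by Menger, the answer equals the max flow.
Path Plant→City (+1); total 1.
Path Plant→Sub2→City (+1); total 2.
Path Plant→Bus3→City (+1); total 3.
Path Plant→Bus1→City (+1); total 4.
Path Plant→Sub1→City (+1); total 5.
No residual Plant→City path; max flow = 5.
Certifying cut of size 5: {Bus3→City, Plant→Bus1, Plant→City, Plant→Sub2, Sub1→City}.

5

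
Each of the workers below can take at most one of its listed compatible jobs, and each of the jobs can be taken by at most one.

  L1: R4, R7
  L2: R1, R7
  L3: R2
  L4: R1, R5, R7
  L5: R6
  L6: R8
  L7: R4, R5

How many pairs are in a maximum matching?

Unit-capacity flow: source→left, listed edges, right→sink; max matching = max flow.
Augmenting path L1→R4 (+1); matched 1.
Augmenting path L2→R1 (+1); matched 2.
Augmenting path L3→R2 (+1); matched 3.
Augmenting path L4→R5 (+1); matched 4.
Augmenting path L5→R6 (+1); matched 5.
Augmenting path L6→R8 (+1); matched 6.
Augmenting path L7→R4→L1→R7 (+1); matched 7.
No augmenting path remains; maximum matching = 7.
König certificate: {L1, L2, L3, L4, L5, L6, L7} is a vertex cover of size 7 (every listed pair touches it), so no matching can be larger.

7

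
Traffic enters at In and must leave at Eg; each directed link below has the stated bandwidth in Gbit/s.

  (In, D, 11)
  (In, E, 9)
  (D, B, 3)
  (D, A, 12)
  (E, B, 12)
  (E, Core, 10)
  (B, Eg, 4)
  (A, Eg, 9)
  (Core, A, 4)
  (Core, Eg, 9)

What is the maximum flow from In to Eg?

20

Augment In→D→B→Eg: bottleneck 3, flow now 3.
Augment In→D→A→Eg: bottleneck 8, flow now 11.
Augment In→E→B→Eg: bottleneck 1, flow now 12.
Augment In→E→Core→Eg: bottleneck 8, flow now 20.
No augmenting path remains; maximum flow = 20.
In the residual graph, reachable from In: {In}.
Min-cut edges: In→D (11), In→E (9); capacity 11 + 9 = 20.
This cut is saturated, so no flow can exceed 20.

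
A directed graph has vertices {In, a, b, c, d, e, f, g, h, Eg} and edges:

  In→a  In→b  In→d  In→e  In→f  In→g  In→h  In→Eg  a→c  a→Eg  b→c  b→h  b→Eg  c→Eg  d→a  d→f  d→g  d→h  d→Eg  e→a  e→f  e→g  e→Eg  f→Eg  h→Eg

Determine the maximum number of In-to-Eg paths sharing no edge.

Assign every edge capacity 1; by Menger, the answer equals the max flow.
Path In→Eg (+1); total 1.
Path In→a→Eg (+1); total 2.
Path In→b→Eg (+1); total 3.
Path In→d→Eg (+1); total 4.
Path In→e→Eg (+1); total 5.
Path In→f→Eg (+1); total 6.
Path In→h→Eg (+1); total 7.
No residual In→Eg path; max flow = 7.
Certifying cut of size 7: {In→Eg, In→a, In→b, In→d, In→e, In→f, In→h}.

7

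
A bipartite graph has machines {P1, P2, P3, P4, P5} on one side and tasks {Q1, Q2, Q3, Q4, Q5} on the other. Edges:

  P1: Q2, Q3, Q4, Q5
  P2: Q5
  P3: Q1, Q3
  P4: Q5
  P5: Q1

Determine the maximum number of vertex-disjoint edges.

Unit-capacity flow: source→left, listed edges, right→sink; max matching = max flow.
Augmenting path P1→Q2 (+1); matched 1.
Augmenting path P2→Q5 (+1); matched 2.
Augmenting path P3→Q1 (+1); matched 3.
Augmenting path P5→Q1→P3→Q3 (+1); matched 4.
No augmenting path remains; maximum matching = 4.
König certificate: {P1, P3, P5, Q5} is a vertex cover of size 4 (every listed pair touches it), so no matching can be larger.

4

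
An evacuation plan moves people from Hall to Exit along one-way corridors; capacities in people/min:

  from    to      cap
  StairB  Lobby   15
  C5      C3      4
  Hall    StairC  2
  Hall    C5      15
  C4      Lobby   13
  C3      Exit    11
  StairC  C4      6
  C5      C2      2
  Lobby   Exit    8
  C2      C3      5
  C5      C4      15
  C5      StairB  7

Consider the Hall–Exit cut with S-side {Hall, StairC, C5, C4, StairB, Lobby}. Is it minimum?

Given cut capacity: 2 + 4 + 8 = 14.
Augment Hall→C5→C3→Exit: bottleneck 4, flow now 4.
Augment Hall→StairC→C4→Lobby→Exit: bottleneck 2, flow now 6.
Augment Hall→C5→C4→Lobby→Exit: bottleneck 6, flow now 12.
Augment Hall→C5→C2→C3→Exit: bottleneck 2, flow now 14.
No augmenting path remains; maximum flow = 14.
Cut capacity 14 equals the max flow, so it is a minimum cut.

Yes — it is a minimum cut (capacity 14).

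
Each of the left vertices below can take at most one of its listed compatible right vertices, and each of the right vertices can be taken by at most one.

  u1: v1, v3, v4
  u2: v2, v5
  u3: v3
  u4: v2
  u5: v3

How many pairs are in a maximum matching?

4

Unit-capacity flow: source→left, listed edges, right→sink; max matching = max flow.
Augmenting path u1→v1 (+1); matched 1.
Augmenting path u2→v2 (+1); matched 2.
Augmenting path u3→v3 (+1); matched 3.
Augmenting path u4→v2→u2→v5 (+1); matched 4.
No augmenting path remains; maximum matching = 4.
König certificate: {u1, u2, u4, v3} is a vertex cover of size 4 (every listed pair touches it), so no matching can be larger.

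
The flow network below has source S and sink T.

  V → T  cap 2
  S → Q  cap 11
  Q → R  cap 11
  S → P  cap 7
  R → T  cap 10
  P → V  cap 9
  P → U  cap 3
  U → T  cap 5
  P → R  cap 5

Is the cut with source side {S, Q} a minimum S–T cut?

No — its capacity is 18, but the minimum cut has capacity 15.

Given cut capacity: 7 + 11 = 18.
Augment S→P→R→T: bottleneck 5, flow now 5.
Augment S→P→U→T: bottleneck 2, flow now 7.
Augment S→Q→R→T: bottleneck 5, flow now 12.
Augment S→Q→R→P→U→T: bottleneck 1, flow now 13. (uses reverse residual edge)
Augment S→Q→R→P→V→T: bottleneck 2, flow now 15. (uses reverse residual edge)
No augmenting path remains; maximum flow = 15.
In the residual graph, reachable from S: {S, P, Q, R, V}.
Min-cut edges: P→U (3), R→T (10), V→T (2); capacity 3 + 10 + 2 = 15.
Cut capacity 18 exceeds the max flow 15, so it is not minimum.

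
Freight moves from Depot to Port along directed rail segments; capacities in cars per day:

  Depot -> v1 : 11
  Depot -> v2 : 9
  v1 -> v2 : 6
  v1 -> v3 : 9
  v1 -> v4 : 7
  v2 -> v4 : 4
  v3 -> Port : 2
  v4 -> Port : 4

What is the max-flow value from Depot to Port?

6

Augment Depot→v1→v3→Port: bottleneck 2, flow now 2.
Augment Depot→v1→v4→Port: bottleneck 4, flow now 6.
No augmenting path remains; maximum flow = 6.
In the residual graph, reachable from Depot: {Depot, v1, v2, v3, v4}.
Min-cut edges: v3→Port (2), v4→Port (4); capacity 2 + 4 = 6.
This cut is saturated, so no flow can exceed 6.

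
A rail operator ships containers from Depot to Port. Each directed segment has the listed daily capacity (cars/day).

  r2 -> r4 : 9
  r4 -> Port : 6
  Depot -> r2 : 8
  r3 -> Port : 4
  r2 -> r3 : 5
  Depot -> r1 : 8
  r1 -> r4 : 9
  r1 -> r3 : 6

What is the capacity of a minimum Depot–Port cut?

Augment Depot→r1→r3→Port: bottleneck 4, flow now 4.
Augment Depot→r1→r4→Port: bottleneck 4, flow now 8.
Augment Depot→r2→r4→Port: bottleneck 2, flow now 10.
No augmenting path remains; maximum flow = 10.
By max-flow min-cut, the minimum cut capacity equals the max flow.
In the residual graph, reachable from Depot: {Depot, r1, r2, r3, r4}.
Min-cut edges: r3→Port (4), r4→Port (6); capacity 4 + 6 = 10.

10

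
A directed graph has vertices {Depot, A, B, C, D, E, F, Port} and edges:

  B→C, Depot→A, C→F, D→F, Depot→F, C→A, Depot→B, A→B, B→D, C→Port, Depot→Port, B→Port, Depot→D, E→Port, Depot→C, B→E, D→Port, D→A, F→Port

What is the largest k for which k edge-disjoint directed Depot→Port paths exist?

Assign every edge capacity 1; by Menger, the answer equals the max flow.
Path Depot→Port (+1); total 1.
Path Depot→B→Port (+1); total 2.
Path Depot→C→Port (+1); total 3.
Path Depot→D→Port (+1); total 4.
Path Depot→F→Port (+1); total 5.
Path Depot→A→B→E→Port (+1); total 6.
No residual Depot→Port path; max flow = 6.
Certifying cut of size 6: {Depot→A, Depot→B, Depot→C, Depot→D, Depot→F, Depot→Port}.

6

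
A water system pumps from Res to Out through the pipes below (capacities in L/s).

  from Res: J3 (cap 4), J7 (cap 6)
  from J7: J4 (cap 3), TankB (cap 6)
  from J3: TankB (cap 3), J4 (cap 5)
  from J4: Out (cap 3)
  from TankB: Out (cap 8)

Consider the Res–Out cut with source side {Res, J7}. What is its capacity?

13

Edges leaving {Res, J7}: Res→J3 (4), J7→J4 (3), J7→TankB (6).
Cut capacity = 4 + 3 + 6 = 13.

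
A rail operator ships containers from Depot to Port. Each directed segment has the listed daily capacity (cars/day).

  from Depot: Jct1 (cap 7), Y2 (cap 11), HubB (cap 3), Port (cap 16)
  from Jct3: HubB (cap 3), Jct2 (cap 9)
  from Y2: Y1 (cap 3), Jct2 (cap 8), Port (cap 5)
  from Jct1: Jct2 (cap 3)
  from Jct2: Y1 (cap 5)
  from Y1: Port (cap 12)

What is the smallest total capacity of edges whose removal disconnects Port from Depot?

29

Augment Depot→Port: bottleneck 16, flow now 16.
Augment Depot→Y2→Port: bottleneck 5, flow now 21.
Augment Depot→Y2→Y1→Port: bottleneck 3, flow now 24.
Augment Depot→Y2→Jct2→Y1→Port: bottleneck 3, flow now 27.
Augment Depot→Jct1→Jct2→Y1→Port: bottleneck 2, flow now 29.
No augmenting path remains; maximum flow = 29.
By max-flow min-cut, the minimum cut capacity equals the max flow.
In the residual graph, reachable from Depot: {Depot, HubB, Y2, Jct1, Jct2}.
Min-cut edges: Depot→Port (16), Y2→Y1 (3), Y2→Port (5), Jct2→Y1 (5); capacity 16 + 3 + 5 + 5 = 29.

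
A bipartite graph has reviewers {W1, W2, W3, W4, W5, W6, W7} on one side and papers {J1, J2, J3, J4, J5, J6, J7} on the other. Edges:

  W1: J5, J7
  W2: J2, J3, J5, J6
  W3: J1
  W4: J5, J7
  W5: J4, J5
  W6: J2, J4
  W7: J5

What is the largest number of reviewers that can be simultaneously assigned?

6

Unit-capacity flow: source→left, listed edges, right→sink; max matching = max flow.
Augmenting path W1→J5 (+1); matched 1.
Augmenting path W2→J2 (+1); matched 2.
Augmenting path W3→J1 (+1); matched 3.
Augmenting path W4→J7 (+1); matched 4.
Augmenting path W5→J4 (+1); matched 5.
Augmenting path W6→J2→W2→J3 (+1); matched 6.
No augmenting path remains; maximum matching = 6.
König certificate: {W2, W3, W5, W6, J5, J7} is a vertex cover of size 6 (every listed pair touches it), so no matching can be larger.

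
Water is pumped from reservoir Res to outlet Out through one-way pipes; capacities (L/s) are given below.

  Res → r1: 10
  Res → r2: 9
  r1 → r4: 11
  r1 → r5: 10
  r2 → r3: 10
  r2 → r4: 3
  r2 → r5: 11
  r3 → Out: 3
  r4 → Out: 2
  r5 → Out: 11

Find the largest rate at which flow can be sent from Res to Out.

Augment Res→r1→r4→Out: bottleneck 2, flow now 2.
Augment Res→r1→r5→Out: bottleneck 8, flow now 10.
Augment Res→r2→r3→Out: bottleneck 3, flow now 13.
Augment Res→r2→r5→Out: bottleneck 3, flow now 16.
No augmenting path remains; maximum flow = 16.
In the residual graph, reachable from Res: {Res, r1, r2, r3, r4, r5}.
Min-cut edges: r3→Out (3), r4→Out (2), r5→Out (11); capacity 3 + 2 + 11 = 16.
This cut is saturated, so no flow can exceed 16.

16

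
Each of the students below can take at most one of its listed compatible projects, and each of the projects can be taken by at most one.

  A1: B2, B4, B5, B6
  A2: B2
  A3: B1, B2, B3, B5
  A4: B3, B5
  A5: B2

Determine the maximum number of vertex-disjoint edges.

Unit-capacity flow: source→left, listed edges, right→sink; max matching = max flow.
Augmenting path A1→B2 (+1); matched 1.
Augmenting path A3→B1 (+1); matched 2.
Augmenting path A4→B3 (+1); matched 3.
Augmenting path A2→B2→A1→B4 (+1); matched 4.
No augmenting path remains; maximum matching = 4.
König certificate: {A1, A3, A4, B2} is a vertex cover of size 4 (every listed pair touches it), so no matching can be larger.

4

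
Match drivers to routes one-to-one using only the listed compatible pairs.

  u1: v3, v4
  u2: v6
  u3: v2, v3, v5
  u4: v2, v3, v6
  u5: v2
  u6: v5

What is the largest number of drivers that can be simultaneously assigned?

Unit-capacity flow: source→left, listed edges, right→sink; max matching = max flow.
Augmenting path u1→v3 (+1); matched 1.
Augmenting path u2→v6 (+1); matched 2.
Augmenting path u3→v2 (+1); matched 3.
Augmenting path u6→v5 (+1); matched 4.
Augmenting path u4→v3→u1→v4 (+1); matched 5.
No augmenting path remains; maximum matching = 5.
König certificate: {u1, v2, v3, v5, v6} is a vertex cover of size 5 (every listed pair touches it), so no matching can be larger.

5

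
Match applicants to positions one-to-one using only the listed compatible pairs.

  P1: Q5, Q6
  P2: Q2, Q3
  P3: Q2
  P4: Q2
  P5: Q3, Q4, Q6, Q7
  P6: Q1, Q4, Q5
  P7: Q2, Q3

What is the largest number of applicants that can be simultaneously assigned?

Unit-capacity flow: source→left, listed edges, right→sink; max matching = max flow.
Augmenting path P1→Q5 (+1); matched 1.
Augmenting path P2→Q2 (+1); matched 2.
Augmenting path P5→Q3 (+1); matched 3.
Augmenting path P6→Q1 (+1); matched 4.
Augmenting path P7→Q3→P5→Q4 (+1); matched 5.
No augmenting path remains; maximum matching = 5.
König certificate: {P1, P5, P6, Q2, Q3} is a vertex cover of size 5 (every listed pair touches it), so no matching can be larger.

5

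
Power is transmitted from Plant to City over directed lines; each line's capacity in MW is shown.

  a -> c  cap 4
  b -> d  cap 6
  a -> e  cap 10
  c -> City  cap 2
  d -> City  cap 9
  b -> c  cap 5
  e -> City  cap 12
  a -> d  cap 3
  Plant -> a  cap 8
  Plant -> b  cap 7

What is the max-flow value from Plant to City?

Augment Plant→a→c→City: bottleneck 2, flow now 2.
Augment Plant→a→d→City: bottleneck 3, flow now 5.
Augment Plant→a→e→City: bottleneck 3, flow now 8.
Augment Plant→b→d→City: bottleneck 6, flow now 14.
Augment Plant→b→c→a→e→City: bottleneck 1, flow now 15. (uses reverse residual edge)
No augmenting path remains; maximum flow = 15.
In the residual graph, reachable from Plant: {Plant}.
Min-cut edges: Plant→a (8), Plant→b (7); capacity 8 + 7 = 15.
This cut is saturated, so no flow can exceed 15.

15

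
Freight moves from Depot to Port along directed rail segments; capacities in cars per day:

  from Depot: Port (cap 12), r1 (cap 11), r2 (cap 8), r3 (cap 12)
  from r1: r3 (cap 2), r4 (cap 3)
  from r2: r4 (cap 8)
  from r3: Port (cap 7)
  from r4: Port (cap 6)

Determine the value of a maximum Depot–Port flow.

25

Augment Depot→Port: bottleneck 12, flow now 12.
Augment Depot→r3→Port: bottleneck 7, flow now 19.
Augment Depot→r1→r4→Port: bottleneck 3, flow now 22.
Augment Depot→r2→r4→Port: bottleneck 3, flow now 25.
No augmenting path remains; maximum flow = 25.
In the residual graph, reachable from Depot: {Depot, r1, r2, r3, r4}.
Min-cut edges: Depot→Port (12), r3→Port (7), r4→Port (6); capacity 12 + 7 + 6 = 25.
This cut is saturated, so no flow can exceed 25.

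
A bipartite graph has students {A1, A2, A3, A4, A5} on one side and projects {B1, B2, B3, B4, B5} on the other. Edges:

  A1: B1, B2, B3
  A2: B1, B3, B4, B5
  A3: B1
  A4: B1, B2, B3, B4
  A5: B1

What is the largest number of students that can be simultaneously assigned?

Unit-capacity flow: source→left, listed edges, right→sink; max matching = max flow.
Augmenting path A1→B1 (+1); matched 1.
Augmenting path A2→B3 (+1); matched 2.
Augmenting path A4→B2 (+1); matched 3.
Augmenting path A3→B1→A1→B2→A4→B4 (+1); matched 4.
No augmenting path remains; maximum matching = 4.
König certificate: {A1, A2, A4, B1} is a vertex cover of size 4 (every listed pair touches it), so no matching can be larger.

4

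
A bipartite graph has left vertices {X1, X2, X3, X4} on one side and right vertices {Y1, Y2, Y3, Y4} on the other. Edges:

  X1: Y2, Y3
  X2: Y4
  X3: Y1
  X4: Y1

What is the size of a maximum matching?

Unit-capacity flow: source→left, listed edges, right→sink; max matching = max flow.
Augmenting path X1→Y2 (+1); matched 1.
Augmenting path X2→Y4 (+1); matched 2.
Augmenting path X3→Y1 (+1); matched 3.
No augmenting path remains; maximum matching = 3.
König certificate: {X1, X2, Y1} is a vertex cover of size 3 (every listed pair touches it), so no matching can be larger.

3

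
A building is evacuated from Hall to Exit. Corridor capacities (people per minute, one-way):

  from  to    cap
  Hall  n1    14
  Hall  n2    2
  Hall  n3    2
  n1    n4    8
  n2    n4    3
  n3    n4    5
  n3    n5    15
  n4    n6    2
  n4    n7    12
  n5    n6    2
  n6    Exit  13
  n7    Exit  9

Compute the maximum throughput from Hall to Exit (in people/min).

12

Augment Hall→n1→n4→n6→Exit: bottleneck 2, flow now 2.
Augment Hall→n1→n4→n7→Exit: bottleneck 6, flow now 8.
Augment Hall→n2→n4→n7→Exit: bottleneck 2, flow now 10.
Augment Hall→n3→n4→n7→Exit: bottleneck 1, flow now 11.
Augment Hall→n3→n5→n6→Exit: bottleneck 1, flow now 12.
No augmenting path remains; maximum flow = 12.
In the residual graph, reachable from Hall: {Hall, n1}.
Min-cut edges: Hall→n2 (2), Hall→n3 (2), n1→n4 (8); capacity 2 + 2 + 8 = 12.
This cut is saturated, so no flow can exceed 12.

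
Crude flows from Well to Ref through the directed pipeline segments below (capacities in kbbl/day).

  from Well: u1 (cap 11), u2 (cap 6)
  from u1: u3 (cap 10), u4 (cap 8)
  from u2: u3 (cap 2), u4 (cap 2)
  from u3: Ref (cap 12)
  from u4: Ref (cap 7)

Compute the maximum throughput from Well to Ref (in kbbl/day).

15

Augment Well→u1→u3→Ref: bottleneck 10, flow now 10.
Augment Well→u1→u4→Ref: bottleneck 1, flow now 11.
Augment Well→u2→u3→Ref: bottleneck 2, flow now 13.
Augment Well→u2→u4→Ref: bottleneck 2, flow now 15.
No augmenting path remains; maximum flow = 15.
In the residual graph, reachable from Well: {Well, u2}.
Min-cut edges: Well→u1 (11), u2→u3 (2), u2→u4 (2); capacity 11 + 2 + 2 = 15.
This cut is saturated, so no flow can exceed 15.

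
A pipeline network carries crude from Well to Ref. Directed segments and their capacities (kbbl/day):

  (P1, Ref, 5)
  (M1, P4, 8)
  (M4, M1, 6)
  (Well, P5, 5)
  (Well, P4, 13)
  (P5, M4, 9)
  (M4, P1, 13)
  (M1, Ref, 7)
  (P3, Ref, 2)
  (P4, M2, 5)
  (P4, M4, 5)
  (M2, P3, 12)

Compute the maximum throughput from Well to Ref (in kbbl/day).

Augment Well→P5→M4→M1→Ref: bottleneck 5, flow now 5.
Augment Well→P4→M4→M1→Ref: bottleneck 1, flow now 6.
Augment Well→P4→M4→P1→Ref: bottleneck 4, flow now 10.
Augment Well→P4→M2→P3→Ref: bottleneck 2, flow now 12.
No augmenting path remains; maximum flow = 12.
In the residual graph, reachable from Well: {Well, P4, M2, P3}.
Min-cut edges: Well→P5 (5), P4→M4 (5), P3→Ref (2); capacity 5 + 5 + 2 = 12.
This cut is saturated, so no flow can exceed 12.

12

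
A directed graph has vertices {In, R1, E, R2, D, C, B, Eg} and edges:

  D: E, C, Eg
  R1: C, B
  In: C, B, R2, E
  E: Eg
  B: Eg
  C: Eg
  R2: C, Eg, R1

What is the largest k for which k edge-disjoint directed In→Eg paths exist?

Assign every edge capacity 1; by Menger, the answer equals the max flow.
Path In→E→Eg (+1); total 1.
Path In→R2→Eg (+1); total 2.
Path In→C→Eg (+1); total 3.
Path In→B→Eg (+1); total 4.
No residual In→Eg path; max flow = 4.
Certifying cut of size 4: {In→B, In→C, In→E, In→R2}.

4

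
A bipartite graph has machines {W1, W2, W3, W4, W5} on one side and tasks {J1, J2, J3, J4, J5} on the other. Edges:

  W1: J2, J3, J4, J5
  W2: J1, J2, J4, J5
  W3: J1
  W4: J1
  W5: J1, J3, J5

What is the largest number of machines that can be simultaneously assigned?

4

Unit-capacity flow: source→left, listed edges, right→sink; max matching = max flow.
Augmenting path W1→J2 (+1); matched 1.
Augmenting path W2→J1 (+1); matched 2.
Augmenting path W5→J3 (+1); matched 3.
Augmenting path W3→J1→W2→J4 (+1); matched 4.
No augmenting path remains; maximum matching = 4.
König certificate: {W1, W2, W5, J1} is a vertex cover of size 4 (every listed pair touches it), so no matching can be larger.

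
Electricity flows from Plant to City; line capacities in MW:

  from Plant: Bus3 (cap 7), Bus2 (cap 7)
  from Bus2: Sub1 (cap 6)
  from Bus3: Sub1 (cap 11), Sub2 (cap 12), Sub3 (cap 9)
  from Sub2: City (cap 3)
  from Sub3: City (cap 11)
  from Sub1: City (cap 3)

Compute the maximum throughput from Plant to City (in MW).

10

Augment Plant→Bus2→Sub1→City: bottleneck 3, flow now 3.
Augment Plant→Bus3→Sub2→City: bottleneck 3, flow now 6.
Augment Plant→Bus3→Sub3→City: bottleneck 4, flow now 10.
No augmenting path remains; maximum flow = 10.
In the residual graph, reachable from Plant: {Plant, Bus2, Sub1}.
Min-cut edges: Plant→Bus3 (7), Sub1→City (3); capacity 7 + 3 = 10.
This cut is saturated, so no flow can exceed 10.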